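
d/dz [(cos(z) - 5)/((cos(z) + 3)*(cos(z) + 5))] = (cos(z)^2 - 10*cos(z) - 55)*sin(z)/((cos(z) + 3)^2*(cos(z) + 5)^2)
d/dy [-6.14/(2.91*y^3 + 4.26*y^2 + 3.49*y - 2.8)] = (53.6022*y^2 + 52.3128*y + 21.4286)/(2.91*y^3 + 4.26*y^2 + 3.49*y - 2.8)^2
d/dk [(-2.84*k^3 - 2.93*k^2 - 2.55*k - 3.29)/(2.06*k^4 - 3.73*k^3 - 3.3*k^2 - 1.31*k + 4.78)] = (5.8504*k^6 + 12.0716*k^5 + 14.2021*k^4 + 15.5274*k^3 - 82.1174*k^2 - 49.7248*k - 16.4989)/(4.2436*k^8 - 15.3676*k^7 + 0.3169*k^6 + 19.2208*k^5 + 40.3562*k^4 - 27.0128*k^3 - 29.8319*k^2 - 12.5236*k + 22.8484)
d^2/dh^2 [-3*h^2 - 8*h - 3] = -6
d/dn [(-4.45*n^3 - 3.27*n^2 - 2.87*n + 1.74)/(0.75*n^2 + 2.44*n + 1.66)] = (-3.3375*n^4 - 21.716*n^3 - 27.9873*n^2 - 13.4664*n - 9.0098)/(0.5625*n^4 + 3.66*n^3 + 8.4436*n^2 + 8.1008*n + 2.7556)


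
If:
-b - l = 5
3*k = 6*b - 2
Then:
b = -l - 5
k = -2*l - 32/3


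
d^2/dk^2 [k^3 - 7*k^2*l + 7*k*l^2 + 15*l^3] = 6*k - 14*l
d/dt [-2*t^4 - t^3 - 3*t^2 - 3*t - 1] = -8*t^3 - 3*t^2 - 6*t - 3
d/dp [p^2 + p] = 2*p + 1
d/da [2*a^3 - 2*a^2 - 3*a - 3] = 6*a^2 - 4*a - 3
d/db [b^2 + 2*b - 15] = 2*b + 2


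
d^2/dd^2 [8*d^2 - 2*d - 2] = 16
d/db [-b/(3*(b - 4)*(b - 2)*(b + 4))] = 2*(b^3 - b^2 - 16)/(3*(b^6 - 4*b^5 - 28*b^4 + 128*b^3 + 128*b^2 - 1024*b + 1024))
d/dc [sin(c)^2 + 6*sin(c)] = 2*(sin(c) + 3)*cos(c)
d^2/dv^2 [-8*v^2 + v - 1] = -16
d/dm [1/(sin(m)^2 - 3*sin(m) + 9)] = (3 - 2*sin(m))*cos(m)/(sin(m)^2 - 3*sin(m) + 9)^2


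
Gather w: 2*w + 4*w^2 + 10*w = 4*w^2 + 12*w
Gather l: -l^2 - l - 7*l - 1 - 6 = -l^2 - 8*l - 7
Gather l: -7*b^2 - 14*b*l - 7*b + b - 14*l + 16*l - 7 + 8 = -7*b^2 - 6*b + l*(2 - 14*b) + 1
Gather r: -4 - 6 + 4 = -6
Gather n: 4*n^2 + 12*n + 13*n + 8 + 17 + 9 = 4*n^2 + 25*n + 34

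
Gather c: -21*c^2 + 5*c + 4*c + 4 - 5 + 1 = -21*c^2 + 9*c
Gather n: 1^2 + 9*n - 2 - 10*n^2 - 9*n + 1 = -10*n^2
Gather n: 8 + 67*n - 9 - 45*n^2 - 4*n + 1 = -45*n^2 + 63*n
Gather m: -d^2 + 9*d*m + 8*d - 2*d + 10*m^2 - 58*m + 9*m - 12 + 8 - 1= -d^2 + 6*d + 10*m^2 + m*(9*d - 49) - 5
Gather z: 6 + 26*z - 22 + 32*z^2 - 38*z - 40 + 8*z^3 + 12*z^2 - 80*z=8*z^3 + 44*z^2 - 92*z - 56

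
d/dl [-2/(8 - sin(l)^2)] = -8*sin(2*l)/(cos(2*l) + 15)^2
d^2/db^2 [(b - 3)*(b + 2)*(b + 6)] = 6*b + 10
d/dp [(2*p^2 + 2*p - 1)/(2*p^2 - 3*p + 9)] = 5*(-2*p^2 + 8*p + 3)/(4*p^4 - 12*p^3 + 45*p^2 - 54*p + 81)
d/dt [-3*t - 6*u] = -3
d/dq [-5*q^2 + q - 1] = 1 - 10*q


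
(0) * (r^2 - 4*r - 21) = 0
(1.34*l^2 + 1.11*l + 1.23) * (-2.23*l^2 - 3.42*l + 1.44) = -2.9882*l^4 - 7.0581*l^3 - 4.6095*l^2 - 2.6082*l + 1.7712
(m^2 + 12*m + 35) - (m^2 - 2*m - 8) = 14*m + 43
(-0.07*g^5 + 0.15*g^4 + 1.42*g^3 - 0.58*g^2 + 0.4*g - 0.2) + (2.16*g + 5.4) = -0.07*g^5 + 0.15*g^4 + 1.42*g^3 - 0.58*g^2 + 2.56*g + 5.2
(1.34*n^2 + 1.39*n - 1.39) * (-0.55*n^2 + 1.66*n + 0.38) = -0.737*n^4 + 1.4599*n^3 + 3.5811*n^2 - 1.7792*n - 0.5282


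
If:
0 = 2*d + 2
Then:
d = -1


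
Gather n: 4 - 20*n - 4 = -20*n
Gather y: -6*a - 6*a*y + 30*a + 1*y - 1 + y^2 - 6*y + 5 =24*a + y^2 + y*(-6*a - 5) + 4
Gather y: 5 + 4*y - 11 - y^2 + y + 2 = -y^2 + 5*y - 4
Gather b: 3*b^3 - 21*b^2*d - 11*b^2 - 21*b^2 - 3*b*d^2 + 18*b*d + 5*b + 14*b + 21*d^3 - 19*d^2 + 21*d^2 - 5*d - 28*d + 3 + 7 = 3*b^3 + b^2*(-21*d - 32) + b*(-3*d^2 + 18*d + 19) + 21*d^3 + 2*d^2 - 33*d + 10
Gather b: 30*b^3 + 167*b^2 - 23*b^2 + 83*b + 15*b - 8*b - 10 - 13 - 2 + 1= 30*b^3 + 144*b^2 + 90*b - 24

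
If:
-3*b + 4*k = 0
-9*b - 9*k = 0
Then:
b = 0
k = 0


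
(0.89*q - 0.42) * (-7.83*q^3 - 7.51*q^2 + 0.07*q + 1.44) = -6.9687*q^4 - 3.3953*q^3 + 3.2165*q^2 + 1.2522*q - 0.6048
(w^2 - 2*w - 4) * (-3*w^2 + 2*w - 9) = -3*w^4 + 8*w^3 - w^2 + 10*w + 36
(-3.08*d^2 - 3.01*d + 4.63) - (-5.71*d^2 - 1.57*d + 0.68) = 2.63*d^2 - 1.44*d + 3.95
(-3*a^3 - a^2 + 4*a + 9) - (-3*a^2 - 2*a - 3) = -3*a^3 + 2*a^2 + 6*a + 12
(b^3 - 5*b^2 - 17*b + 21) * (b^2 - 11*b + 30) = b^5 - 16*b^4 + 68*b^3 + 58*b^2 - 741*b + 630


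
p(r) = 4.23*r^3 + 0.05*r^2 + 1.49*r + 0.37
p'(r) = 12.69*r^2 + 0.1*r + 1.49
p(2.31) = 56.22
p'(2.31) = 69.44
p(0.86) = 4.38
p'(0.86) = 10.96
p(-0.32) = -0.24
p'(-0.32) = 2.76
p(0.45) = 1.44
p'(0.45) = 4.10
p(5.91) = 884.10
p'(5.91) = 445.32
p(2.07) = 41.19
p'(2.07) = 56.07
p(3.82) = 242.58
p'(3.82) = 187.05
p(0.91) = 4.95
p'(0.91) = 12.09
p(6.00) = 924.79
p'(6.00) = 458.93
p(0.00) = 0.37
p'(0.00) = 1.49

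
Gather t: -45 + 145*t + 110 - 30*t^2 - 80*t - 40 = -30*t^2 + 65*t + 25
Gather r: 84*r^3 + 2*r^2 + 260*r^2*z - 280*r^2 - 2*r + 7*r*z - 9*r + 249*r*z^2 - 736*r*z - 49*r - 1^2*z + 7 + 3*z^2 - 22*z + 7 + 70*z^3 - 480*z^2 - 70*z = 84*r^3 + r^2*(260*z - 278) + r*(249*z^2 - 729*z - 60) + 70*z^3 - 477*z^2 - 93*z + 14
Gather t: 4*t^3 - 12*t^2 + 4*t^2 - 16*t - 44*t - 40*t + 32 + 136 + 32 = 4*t^3 - 8*t^2 - 100*t + 200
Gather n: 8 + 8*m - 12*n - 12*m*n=8*m + n*(-12*m - 12) + 8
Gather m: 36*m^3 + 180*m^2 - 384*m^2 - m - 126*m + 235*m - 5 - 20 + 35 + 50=36*m^3 - 204*m^2 + 108*m + 60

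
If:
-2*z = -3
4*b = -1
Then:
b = -1/4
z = 3/2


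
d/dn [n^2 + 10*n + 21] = 2*n + 10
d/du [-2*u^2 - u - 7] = -4*u - 1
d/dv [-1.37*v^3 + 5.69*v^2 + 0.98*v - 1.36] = -4.11*v^2 + 11.38*v + 0.98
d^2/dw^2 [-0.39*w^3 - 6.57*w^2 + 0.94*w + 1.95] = -2.34*w - 13.14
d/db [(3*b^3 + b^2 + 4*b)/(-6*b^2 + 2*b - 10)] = (-9*b^4 + 6*b^3 - 32*b^2 - 10*b - 20)/(2*(9*b^4 - 6*b^3 + 31*b^2 - 10*b + 25))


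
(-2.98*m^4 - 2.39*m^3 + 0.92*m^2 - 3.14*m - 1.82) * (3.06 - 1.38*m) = 4.1124*m^5 - 5.8206*m^4 - 8.583*m^3 + 7.1484*m^2 - 7.0968*m - 5.5692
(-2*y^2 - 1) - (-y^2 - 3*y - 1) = -y^2 + 3*y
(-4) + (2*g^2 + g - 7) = 2*g^2 + g - 11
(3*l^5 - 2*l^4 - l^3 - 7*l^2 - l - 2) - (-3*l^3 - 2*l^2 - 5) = 3*l^5 - 2*l^4 + 2*l^3 - 5*l^2 - l + 3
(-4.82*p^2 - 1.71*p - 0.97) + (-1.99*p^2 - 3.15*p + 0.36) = -6.81*p^2 - 4.86*p - 0.61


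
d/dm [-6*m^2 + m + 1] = 1 - 12*m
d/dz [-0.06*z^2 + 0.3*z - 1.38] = 0.3 - 0.12*z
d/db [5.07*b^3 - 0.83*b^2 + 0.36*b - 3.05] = 15.21*b^2 - 1.66*b + 0.36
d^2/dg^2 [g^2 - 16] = 2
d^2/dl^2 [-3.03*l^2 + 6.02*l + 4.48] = -6.06000000000000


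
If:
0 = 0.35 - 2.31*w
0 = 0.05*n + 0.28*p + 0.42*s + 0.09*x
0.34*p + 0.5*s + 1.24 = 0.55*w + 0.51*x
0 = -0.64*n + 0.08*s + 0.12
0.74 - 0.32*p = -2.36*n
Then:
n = -0.03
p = 2.06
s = -1.78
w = 0.15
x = 1.90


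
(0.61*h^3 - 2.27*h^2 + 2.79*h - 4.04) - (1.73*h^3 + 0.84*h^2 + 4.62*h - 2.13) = -1.12*h^3 - 3.11*h^2 - 1.83*h - 1.91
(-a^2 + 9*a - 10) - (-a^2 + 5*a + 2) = 4*a - 12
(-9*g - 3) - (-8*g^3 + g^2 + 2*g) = 8*g^3 - g^2 - 11*g - 3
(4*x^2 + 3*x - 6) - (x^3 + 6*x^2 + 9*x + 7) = -x^3 - 2*x^2 - 6*x - 13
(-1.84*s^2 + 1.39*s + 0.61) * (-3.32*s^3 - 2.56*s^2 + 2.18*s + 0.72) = 6.1088*s^5 + 0.0956000000000001*s^4 - 9.5948*s^3 + 0.1438*s^2 + 2.3306*s + 0.4392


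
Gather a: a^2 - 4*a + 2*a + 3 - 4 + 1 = a^2 - 2*a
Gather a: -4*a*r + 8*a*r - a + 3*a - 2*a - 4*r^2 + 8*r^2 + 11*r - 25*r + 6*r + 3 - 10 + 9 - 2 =4*a*r + 4*r^2 - 8*r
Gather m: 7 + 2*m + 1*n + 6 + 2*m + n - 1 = 4*m + 2*n + 12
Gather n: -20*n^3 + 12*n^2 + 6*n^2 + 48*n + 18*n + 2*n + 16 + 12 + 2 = -20*n^3 + 18*n^2 + 68*n + 30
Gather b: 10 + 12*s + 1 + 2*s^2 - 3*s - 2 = 2*s^2 + 9*s + 9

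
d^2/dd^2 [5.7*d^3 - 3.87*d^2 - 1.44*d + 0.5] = 34.2*d - 7.74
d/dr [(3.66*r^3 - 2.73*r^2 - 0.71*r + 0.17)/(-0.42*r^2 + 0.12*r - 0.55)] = (-1.5372*r^4 + 0.8784*r^3 - 6.6648*r^2 + 3.1458*r + 0.3701)/(0.1764*r^4 - 0.1008*r^3 + 0.4764*r^2 - 0.132*r + 0.3025)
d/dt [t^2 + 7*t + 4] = 2*t + 7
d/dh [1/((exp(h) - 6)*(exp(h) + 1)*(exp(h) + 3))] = -((exp(h) - 6)*(exp(h) + 1) + (exp(h) - 6)*(exp(h) + 3) + (exp(h) + 1)*(exp(h) + 3))/(4*(exp(h) - 6)^2*(exp(h) + 3)^2*cosh(h/2)^2)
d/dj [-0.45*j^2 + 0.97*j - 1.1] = 0.97 - 0.9*j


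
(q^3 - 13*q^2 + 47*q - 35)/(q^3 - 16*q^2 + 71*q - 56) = (q - 5)/(q - 8)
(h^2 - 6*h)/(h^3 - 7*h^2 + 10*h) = (h - 6)/(h^2 - 7*h + 10)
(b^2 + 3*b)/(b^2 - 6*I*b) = (b + 3)/(b - 6*I)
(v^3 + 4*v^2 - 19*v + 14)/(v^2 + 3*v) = (v^3 + 4*v^2 - 19*v + 14)/(v*(v + 3))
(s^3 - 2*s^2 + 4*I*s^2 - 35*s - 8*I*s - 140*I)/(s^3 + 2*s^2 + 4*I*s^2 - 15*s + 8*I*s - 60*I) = (s - 7)/(s - 3)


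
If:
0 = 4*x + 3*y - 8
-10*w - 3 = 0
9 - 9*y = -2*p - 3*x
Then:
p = 45*y/8 - 15/2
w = -3/10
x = 2 - 3*y/4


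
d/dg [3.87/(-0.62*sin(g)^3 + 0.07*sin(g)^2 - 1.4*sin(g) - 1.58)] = (7.1982*sin(g)^2 - 0.5418*sin(g) + 5.418)*cos(g)/(0.62*sin(g)^3 - 0.07*sin(g)^2 + 1.4*sin(g) + 1.58)^2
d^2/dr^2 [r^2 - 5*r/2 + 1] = 2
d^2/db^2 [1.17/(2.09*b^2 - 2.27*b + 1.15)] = (-10.221354*b^2 + 11.101662*b + 1.17*(4.18*b - 2.27)*(8.36*b - 4.54) - 5.62419)/(2.09*b^2 - 2.27*b + 1.15)^3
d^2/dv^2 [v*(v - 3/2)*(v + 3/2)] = 6*v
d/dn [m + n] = 1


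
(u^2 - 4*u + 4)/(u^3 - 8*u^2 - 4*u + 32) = (u - 2)/(u^2 - 6*u - 16)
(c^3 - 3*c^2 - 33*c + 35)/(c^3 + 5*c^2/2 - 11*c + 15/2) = 2*(c - 7)/(2*c - 3)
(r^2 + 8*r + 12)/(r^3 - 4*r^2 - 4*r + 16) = (r + 6)/(r^2 - 6*r + 8)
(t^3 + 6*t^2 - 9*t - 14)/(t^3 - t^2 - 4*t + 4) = (t^2 + 8*t + 7)/(t^2 + t - 2)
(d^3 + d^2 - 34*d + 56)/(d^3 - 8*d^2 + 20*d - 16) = (d + 7)/(d - 2)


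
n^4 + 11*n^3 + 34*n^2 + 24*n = n*(n + 1)*(n + 4)*(n + 6)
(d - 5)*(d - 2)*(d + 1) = d^3 - 6*d^2 + 3*d + 10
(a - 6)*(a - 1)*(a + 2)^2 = a^4 - 3*a^3 - 18*a^2 - 4*a + 24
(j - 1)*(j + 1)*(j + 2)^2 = j^4 + 4*j^3 + 3*j^2 - 4*j - 4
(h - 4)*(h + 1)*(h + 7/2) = h^3 + h^2/2 - 29*h/2 - 14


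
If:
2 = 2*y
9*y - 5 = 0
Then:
No Solution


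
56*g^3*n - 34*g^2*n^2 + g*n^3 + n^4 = n*(-4*g + n)*(-2*g + n)*(7*g + n)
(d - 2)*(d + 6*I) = d^2 - 2*d + 6*I*d - 12*I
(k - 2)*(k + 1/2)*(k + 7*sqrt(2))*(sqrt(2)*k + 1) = sqrt(2)*k^4 - 3*sqrt(2)*k^3/2 + 15*k^3 - 45*k^2/2 + 6*sqrt(2)*k^2 - 15*k - 21*sqrt(2)*k/2 - 7*sqrt(2)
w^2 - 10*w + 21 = (w - 7)*(w - 3)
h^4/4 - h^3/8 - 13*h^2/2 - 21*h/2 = h*(h/4 + 1/2)*(h - 6)*(h + 7/2)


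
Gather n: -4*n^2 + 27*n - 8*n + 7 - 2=-4*n^2 + 19*n + 5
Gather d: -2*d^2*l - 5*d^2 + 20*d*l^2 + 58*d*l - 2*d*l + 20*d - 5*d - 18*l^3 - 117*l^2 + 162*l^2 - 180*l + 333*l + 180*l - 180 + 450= d^2*(-2*l - 5) + d*(20*l^2 + 56*l + 15) - 18*l^3 + 45*l^2 + 333*l + 270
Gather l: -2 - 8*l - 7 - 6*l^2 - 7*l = -6*l^2 - 15*l - 9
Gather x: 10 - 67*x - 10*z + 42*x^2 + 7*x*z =42*x^2 + x*(7*z - 67) - 10*z + 10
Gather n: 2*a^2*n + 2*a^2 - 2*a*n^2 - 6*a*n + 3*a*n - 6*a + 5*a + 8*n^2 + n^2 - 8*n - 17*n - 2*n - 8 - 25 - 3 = 2*a^2 - a + n^2*(9 - 2*a) + n*(2*a^2 - 3*a - 27) - 36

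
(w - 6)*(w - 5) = w^2 - 11*w + 30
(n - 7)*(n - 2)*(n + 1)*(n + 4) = n^4 - 4*n^3 - 27*n^2 + 34*n + 56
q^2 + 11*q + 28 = (q + 4)*(q + 7)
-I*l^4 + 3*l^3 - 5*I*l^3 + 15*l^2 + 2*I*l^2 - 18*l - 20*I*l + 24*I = (l + 6)*(l - I)*(l + 4*I)*(-I*l + I)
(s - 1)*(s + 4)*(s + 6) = s^3 + 9*s^2 + 14*s - 24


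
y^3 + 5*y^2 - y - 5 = (y - 1)*(y + 1)*(y + 5)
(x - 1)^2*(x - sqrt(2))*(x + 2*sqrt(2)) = x^4 - 2*x^3 + sqrt(2)*x^3 - 3*x^2 - 2*sqrt(2)*x^2 + sqrt(2)*x + 8*x - 4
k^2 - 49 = (k - 7)*(k + 7)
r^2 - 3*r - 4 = (r - 4)*(r + 1)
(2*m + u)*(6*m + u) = 12*m^2 + 8*m*u + u^2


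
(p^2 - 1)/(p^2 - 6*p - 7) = (p - 1)/(p - 7)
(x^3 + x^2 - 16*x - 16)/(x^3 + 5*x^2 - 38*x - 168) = (x^2 - 3*x - 4)/(x^2 + x - 42)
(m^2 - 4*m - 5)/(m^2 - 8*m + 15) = (m + 1)/(m - 3)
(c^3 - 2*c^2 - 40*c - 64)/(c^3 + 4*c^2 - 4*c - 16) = (c - 8)/(c - 2)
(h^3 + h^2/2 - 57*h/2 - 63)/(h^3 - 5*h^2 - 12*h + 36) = (h + 7/2)/(h - 2)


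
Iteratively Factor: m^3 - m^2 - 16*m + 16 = (m + 4)*(m^2 - 5*m + 4) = (m - 4)*(m + 4)*(m - 1)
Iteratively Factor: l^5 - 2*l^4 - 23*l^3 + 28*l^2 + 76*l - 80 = (l + 2)*(l^4 - 4*l^3 - 15*l^2 + 58*l - 40) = (l - 5)*(l + 2)*(l^3 + l^2 - 10*l + 8) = (l - 5)*(l + 2)*(l + 4)*(l^2 - 3*l + 2) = (l - 5)*(l - 1)*(l + 2)*(l + 4)*(l - 2)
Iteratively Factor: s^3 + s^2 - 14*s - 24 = (s + 2)*(s^2 - s - 12) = (s + 2)*(s + 3)*(s - 4)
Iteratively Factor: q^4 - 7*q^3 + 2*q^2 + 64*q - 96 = (q + 3)*(q^3 - 10*q^2 + 32*q - 32) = (q - 4)*(q + 3)*(q^2 - 6*q + 8) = (q - 4)*(q - 2)*(q + 3)*(q - 4)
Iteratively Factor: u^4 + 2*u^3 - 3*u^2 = (u - 1)*(u^3 + 3*u^2) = u*(u - 1)*(u^2 + 3*u) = u*(u - 1)*(u + 3)*(u)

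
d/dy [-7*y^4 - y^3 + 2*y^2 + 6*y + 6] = -28*y^3 - 3*y^2 + 4*y + 6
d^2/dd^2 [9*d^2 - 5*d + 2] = 18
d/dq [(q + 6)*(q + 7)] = 2*q + 13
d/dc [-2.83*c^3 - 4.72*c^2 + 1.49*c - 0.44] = -8.49*c^2 - 9.44*c + 1.49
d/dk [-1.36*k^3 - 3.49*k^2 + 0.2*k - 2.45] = -4.08*k^2 - 6.98*k + 0.2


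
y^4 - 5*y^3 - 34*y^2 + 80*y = y*(y - 8)*(y - 2)*(y + 5)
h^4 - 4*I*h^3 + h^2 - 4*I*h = h*(h - 4*I)*(h - I)*(h + I)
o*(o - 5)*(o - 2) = o^3 - 7*o^2 + 10*o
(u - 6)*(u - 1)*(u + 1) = u^3 - 6*u^2 - u + 6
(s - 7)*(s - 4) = s^2 - 11*s + 28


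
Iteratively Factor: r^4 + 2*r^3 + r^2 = (r)*(r^3 + 2*r^2 + r) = r^2*(r^2 + 2*r + 1) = r^2*(r + 1)*(r + 1)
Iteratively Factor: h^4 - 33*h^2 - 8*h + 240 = (h - 5)*(h^3 + 5*h^2 - 8*h - 48) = (h - 5)*(h + 4)*(h^2 + h - 12) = (h - 5)*(h - 3)*(h + 4)*(h + 4)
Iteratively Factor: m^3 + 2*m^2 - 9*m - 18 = (m + 2)*(m^2 - 9) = (m + 2)*(m + 3)*(m - 3)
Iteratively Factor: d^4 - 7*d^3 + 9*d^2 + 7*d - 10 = (d + 1)*(d^3 - 8*d^2 + 17*d - 10) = (d - 1)*(d + 1)*(d^2 - 7*d + 10) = (d - 2)*(d - 1)*(d + 1)*(d - 5)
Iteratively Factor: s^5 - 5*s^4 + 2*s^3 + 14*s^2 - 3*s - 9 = (s - 3)*(s^4 - 2*s^3 - 4*s^2 + 2*s + 3) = (s - 3)*(s + 1)*(s^3 - 3*s^2 - s + 3) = (s - 3)*(s + 1)^2*(s^2 - 4*s + 3) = (s - 3)^2*(s + 1)^2*(s - 1)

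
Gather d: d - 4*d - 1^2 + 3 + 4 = 6 - 3*d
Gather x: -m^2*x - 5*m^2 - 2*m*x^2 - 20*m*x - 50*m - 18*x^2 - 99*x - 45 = -5*m^2 - 50*m + x^2*(-2*m - 18) + x*(-m^2 - 20*m - 99) - 45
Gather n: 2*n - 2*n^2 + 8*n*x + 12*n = -2*n^2 + n*(8*x + 14)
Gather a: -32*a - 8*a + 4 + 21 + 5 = 30 - 40*a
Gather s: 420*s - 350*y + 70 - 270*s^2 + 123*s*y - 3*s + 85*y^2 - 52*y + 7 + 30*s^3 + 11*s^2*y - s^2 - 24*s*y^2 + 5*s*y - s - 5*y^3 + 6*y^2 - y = 30*s^3 + s^2*(11*y - 271) + s*(-24*y^2 + 128*y + 416) - 5*y^3 + 91*y^2 - 403*y + 77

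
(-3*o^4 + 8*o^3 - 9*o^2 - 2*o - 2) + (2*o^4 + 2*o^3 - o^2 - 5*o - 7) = -o^4 + 10*o^3 - 10*o^2 - 7*o - 9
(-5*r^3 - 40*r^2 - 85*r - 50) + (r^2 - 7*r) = -5*r^3 - 39*r^2 - 92*r - 50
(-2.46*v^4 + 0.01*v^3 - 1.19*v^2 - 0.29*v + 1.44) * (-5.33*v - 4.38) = 13.1118*v^5 + 10.7215*v^4 + 6.2989*v^3 + 6.7579*v^2 - 6.405*v - 6.3072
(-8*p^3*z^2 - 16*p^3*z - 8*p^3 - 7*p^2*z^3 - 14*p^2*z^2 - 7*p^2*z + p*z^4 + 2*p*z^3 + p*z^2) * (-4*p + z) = 32*p^4*z^2 + 64*p^4*z + 32*p^4 + 20*p^3*z^3 + 40*p^3*z^2 + 20*p^3*z - 11*p^2*z^4 - 22*p^2*z^3 - 11*p^2*z^2 + p*z^5 + 2*p*z^4 + p*z^3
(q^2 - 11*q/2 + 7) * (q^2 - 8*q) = q^4 - 27*q^3/2 + 51*q^2 - 56*q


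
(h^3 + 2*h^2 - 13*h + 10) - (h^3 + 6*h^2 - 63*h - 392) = -4*h^2 + 50*h + 402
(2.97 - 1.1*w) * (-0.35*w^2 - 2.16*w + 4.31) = 0.385*w^3 + 1.3365*w^2 - 11.1562*w + 12.8007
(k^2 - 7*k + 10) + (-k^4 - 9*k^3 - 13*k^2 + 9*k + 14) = -k^4 - 9*k^3 - 12*k^2 + 2*k + 24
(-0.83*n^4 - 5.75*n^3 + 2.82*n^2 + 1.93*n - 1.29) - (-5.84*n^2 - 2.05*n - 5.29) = -0.83*n^4 - 5.75*n^3 + 8.66*n^2 + 3.98*n + 4.0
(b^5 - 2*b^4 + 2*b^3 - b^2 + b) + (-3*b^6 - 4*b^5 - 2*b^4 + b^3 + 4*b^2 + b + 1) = -3*b^6 - 3*b^5 - 4*b^4 + 3*b^3 + 3*b^2 + 2*b + 1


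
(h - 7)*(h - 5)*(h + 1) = h^3 - 11*h^2 + 23*h + 35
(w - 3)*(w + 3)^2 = w^3 + 3*w^2 - 9*w - 27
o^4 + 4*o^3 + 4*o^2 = o^2*(o + 2)^2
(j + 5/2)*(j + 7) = j^2 + 19*j/2 + 35/2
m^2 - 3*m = m*(m - 3)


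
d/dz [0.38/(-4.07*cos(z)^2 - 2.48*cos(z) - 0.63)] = -(3.0932*cos(z) + 0.9424)*sin(z)/(4.07*cos(z)^2 + 2.48*cos(z) + 0.63)^2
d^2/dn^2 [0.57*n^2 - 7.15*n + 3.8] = 1.14000000000000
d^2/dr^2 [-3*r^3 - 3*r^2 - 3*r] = -18*r - 6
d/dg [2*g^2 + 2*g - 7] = 4*g + 2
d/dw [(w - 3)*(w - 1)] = 2*w - 4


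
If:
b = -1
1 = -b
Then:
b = -1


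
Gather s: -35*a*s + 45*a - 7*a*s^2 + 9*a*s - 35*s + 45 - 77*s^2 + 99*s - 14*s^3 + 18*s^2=45*a - 14*s^3 + s^2*(-7*a - 59) + s*(64 - 26*a) + 45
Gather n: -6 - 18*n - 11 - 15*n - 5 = -33*n - 22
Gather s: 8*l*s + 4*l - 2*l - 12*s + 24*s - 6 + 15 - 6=2*l + s*(8*l + 12) + 3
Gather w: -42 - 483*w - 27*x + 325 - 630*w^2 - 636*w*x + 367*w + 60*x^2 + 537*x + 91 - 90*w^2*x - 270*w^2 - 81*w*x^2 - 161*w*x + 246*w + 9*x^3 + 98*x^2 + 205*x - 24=w^2*(-90*x - 900) + w*(-81*x^2 - 797*x + 130) + 9*x^3 + 158*x^2 + 715*x + 350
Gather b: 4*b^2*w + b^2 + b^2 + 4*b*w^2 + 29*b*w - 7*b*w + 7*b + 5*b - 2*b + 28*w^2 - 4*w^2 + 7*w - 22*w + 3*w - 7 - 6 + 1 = b^2*(4*w + 2) + b*(4*w^2 + 22*w + 10) + 24*w^2 - 12*w - 12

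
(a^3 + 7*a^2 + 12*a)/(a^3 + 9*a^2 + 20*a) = (a + 3)/(a + 5)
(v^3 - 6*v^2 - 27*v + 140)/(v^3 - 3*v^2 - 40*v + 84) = (v^2 + v - 20)/(v^2 + 4*v - 12)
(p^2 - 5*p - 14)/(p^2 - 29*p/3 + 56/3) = 3*(p + 2)/(3*p - 8)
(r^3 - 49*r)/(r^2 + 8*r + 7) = r*(r - 7)/(r + 1)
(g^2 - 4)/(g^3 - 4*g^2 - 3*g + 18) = (g - 2)/(g^2 - 6*g + 9)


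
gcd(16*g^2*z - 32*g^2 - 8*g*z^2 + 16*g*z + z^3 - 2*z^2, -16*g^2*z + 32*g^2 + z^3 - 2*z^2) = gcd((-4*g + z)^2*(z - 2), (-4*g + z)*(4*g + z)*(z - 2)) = -4*g*z + 8*g + z^2 - 2*z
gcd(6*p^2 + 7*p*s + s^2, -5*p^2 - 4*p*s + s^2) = p + s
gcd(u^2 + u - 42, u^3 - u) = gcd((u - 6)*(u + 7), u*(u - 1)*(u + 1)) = 1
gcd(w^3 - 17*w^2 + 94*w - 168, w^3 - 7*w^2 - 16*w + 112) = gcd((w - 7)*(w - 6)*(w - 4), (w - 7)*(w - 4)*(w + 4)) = w^2 - 11*w + 28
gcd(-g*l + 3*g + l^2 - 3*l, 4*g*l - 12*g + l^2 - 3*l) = l - 3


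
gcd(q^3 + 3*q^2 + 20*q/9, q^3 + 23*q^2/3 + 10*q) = q^2 + 5*q/3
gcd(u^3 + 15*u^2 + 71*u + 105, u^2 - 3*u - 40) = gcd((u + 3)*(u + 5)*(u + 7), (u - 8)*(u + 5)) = u + 5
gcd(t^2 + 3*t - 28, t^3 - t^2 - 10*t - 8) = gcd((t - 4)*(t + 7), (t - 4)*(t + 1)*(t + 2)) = t - 4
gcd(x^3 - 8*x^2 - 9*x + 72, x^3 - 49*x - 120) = x^2 - 5*x - 24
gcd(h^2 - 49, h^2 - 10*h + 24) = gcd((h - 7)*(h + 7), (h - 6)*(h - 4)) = 1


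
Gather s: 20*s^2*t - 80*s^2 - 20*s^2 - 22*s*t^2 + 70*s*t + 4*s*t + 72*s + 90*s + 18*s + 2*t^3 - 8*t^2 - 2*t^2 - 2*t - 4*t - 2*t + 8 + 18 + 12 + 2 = s^2*(20*t - 100) + s*(-22*t^2 + 74*t + 180) + 2*t^3 - 10*t^2 - 8*t + 40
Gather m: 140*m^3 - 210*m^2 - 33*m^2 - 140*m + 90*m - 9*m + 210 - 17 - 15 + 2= 140*m^3 - 243*m^2 - 59*m + 180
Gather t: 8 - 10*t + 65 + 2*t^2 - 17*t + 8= 2*t^2 - 27*t + 81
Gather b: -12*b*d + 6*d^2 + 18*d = -12*b*d + 6*d^2 + 18*d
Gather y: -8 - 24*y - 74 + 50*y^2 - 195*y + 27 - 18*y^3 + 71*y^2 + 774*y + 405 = -18*y^3 + 121*y^2 + 555*y + 350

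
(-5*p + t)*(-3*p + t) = 15*p^2 - 8*p*t + t^2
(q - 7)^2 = q^2 - 14*q + 49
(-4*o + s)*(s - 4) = -4*o*s + 16*o + s^2 - 4*s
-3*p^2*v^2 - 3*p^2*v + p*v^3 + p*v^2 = v*(-3*p + v)*(p*v + p)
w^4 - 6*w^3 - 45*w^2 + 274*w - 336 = (w - 8)*(w - 3)*(w - 2)*(w + 7)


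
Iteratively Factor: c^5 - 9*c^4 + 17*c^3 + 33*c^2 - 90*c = (c)*(c^4 - 9*c^3 + 17*c^2 + 33*c - 90) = c*(c - 5)*(c^3 - 4*c^2 - 3*c + 18) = c*(c - 5)*(c - 3)*(c^2 - c - 6) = c*(c - 5)*(c - 3)*(c + 2)*(c - 3)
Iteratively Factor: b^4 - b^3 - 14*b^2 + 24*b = (b + 4)*(b^3 - 5*b^2 + 6*b) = b*(b + 4)*(b^2 - 5*b + 6) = b*(b - 3)*(b + 4)*(b - 2)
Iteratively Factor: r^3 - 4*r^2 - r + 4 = (r + 1)*(r^2 - 5*r + 4) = (r - 1)*(r + 1)*(r - 4)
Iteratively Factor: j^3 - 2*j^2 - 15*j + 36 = (j - 3)*(j^2 + j - 12) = (j - 3)^2*(j + 4)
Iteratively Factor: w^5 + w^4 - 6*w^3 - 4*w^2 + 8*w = (w + 2)*(w^4 - w^3 - 4*w^2 + 4*w) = (w - 1)*(w + 2)*(w^3 - 4*w) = w*(w - 1)*(w + 2)*(w^2 - 4) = w*(w - 1)*(w + 2)^2*(w - 2)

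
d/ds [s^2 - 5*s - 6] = 2*s - 5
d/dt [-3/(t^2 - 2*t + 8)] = 6*(t - 1)/(t^2 - 2*t + 8)^2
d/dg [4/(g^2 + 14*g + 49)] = 8*(-g - 7)/(g^2 + 14*g + 49)^2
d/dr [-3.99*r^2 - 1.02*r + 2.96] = -7.98*r - 1.02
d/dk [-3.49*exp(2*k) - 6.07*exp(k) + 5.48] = (-6.98*exp(k) - 6.07)*exp(k)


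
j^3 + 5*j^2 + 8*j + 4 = (j + 1)*(j + 2)^2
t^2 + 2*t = t*(t + 2)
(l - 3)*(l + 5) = l^2 + 2*l - 15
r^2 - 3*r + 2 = (r - 2)*(r - 1)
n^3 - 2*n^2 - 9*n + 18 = (n - 3)*(n - 2)*(n + 3)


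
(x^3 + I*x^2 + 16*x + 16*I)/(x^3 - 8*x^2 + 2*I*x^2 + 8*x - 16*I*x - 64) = (x^2 - 3*I*x + 4)/(x^2 - 2*x*(4 + I) + 16*I)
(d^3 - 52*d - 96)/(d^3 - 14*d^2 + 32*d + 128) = (d + 6)/(d - 8)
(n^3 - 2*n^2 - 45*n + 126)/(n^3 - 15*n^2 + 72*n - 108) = (n + 7)/(n - 6)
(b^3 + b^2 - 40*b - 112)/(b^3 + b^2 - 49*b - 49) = (b^2 + 8*b + 16)/(b^2 + 8*b + 7)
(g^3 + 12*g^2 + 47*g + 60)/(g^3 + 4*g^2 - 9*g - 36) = (g + 5)/(g - 3)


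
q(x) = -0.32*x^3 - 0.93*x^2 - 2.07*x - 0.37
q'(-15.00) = -190.17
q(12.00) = -712.09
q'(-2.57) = -3.63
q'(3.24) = -18.17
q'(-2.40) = -3.14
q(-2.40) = 3.66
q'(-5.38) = -19.85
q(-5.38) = 33.68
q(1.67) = -7.91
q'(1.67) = -7.85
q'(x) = -0.96*x^2 - 1.86*x - 2.07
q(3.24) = -27.72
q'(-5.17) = -18.11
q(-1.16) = 1.28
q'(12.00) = -162.63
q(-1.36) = 1.53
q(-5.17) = 29.69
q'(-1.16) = -1.20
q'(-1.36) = -1.32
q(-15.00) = 901.43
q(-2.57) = 4.24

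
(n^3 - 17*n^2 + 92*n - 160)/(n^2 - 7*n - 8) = (n^2 - 9*n + 20)/(n + 1)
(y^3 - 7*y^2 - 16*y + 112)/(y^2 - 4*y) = y - 3 - 28/y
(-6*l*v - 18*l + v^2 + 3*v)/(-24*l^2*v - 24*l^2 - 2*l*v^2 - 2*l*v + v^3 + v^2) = (v + 3)/(4*l*v + 4*l + v^2 + v)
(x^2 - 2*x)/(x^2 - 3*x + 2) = x/(x - 1)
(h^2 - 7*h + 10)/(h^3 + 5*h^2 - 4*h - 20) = (h - 5)/(h^2 + 7*h + 10)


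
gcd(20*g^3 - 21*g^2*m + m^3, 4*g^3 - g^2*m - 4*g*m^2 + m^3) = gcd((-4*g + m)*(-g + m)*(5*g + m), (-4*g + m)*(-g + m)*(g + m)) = 4*g^2 - 5*g*m + m^2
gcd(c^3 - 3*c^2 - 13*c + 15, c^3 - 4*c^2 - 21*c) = c + 3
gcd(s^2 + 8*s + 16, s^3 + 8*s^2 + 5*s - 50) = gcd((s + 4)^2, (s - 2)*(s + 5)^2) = 1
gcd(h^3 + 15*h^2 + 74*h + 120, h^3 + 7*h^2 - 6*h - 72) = h^2 + 10*h + 24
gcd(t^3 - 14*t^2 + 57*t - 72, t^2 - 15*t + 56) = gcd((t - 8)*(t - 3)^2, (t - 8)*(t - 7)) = t - 8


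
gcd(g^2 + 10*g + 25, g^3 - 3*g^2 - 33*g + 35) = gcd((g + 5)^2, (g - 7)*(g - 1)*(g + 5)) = g + 5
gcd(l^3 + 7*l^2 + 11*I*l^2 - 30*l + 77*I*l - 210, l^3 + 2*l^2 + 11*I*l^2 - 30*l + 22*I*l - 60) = l^2 + 11*I*l - 30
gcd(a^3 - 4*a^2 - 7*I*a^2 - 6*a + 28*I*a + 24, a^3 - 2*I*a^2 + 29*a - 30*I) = a^2 - 7*I*a - 6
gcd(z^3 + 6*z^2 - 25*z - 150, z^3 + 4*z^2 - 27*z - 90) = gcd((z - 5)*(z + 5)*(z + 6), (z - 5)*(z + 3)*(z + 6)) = z^2 + z - 30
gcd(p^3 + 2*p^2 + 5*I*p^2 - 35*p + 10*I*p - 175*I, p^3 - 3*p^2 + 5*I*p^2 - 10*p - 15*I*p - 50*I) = p^2 + p*(-5 + 5*I) - 25*I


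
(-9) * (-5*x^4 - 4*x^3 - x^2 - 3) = 45*x^4 + 36*x^3 + 9*x^2 + 27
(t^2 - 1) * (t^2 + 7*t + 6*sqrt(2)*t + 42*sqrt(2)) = t^4 + 7*t^3 + 6*sqrt(2)*t^3 - t^2 + 42*sqrt(2)*t^2 - 6*sqrt(2)*t - 7*t - 42*sqrt(2)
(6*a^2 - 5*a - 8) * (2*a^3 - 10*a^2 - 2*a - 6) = 12*a^5 - 70*a^4 + 22*a^3 + 54*a^2 + 46*a + 48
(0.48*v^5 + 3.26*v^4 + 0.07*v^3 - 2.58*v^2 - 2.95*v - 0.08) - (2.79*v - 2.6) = 0.48*v^5 + 3.26*v^4 + 0.07*v^3 - 2.58*v^2 - 5.74*v + 2.52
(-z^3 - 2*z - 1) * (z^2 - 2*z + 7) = -z^5 + 2*z^4 - 9*z^3 + 3*z^2 - 12*z - 7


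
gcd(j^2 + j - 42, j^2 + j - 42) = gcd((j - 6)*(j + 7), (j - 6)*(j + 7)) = j^2 + j - 42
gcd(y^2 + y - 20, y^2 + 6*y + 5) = y + 5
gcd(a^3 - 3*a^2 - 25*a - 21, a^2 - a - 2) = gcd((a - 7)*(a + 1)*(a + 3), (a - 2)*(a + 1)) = a + 1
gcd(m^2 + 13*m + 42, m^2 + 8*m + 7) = m + 7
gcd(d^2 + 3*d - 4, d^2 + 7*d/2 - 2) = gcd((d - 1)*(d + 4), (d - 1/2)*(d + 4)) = d + 4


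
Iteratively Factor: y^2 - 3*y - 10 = (y + 2)*(y - 5)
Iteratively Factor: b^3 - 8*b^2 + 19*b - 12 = (b - 4)*(b^2 - 4*b + 3) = (b - 4)*(b - 1)*(b - 3)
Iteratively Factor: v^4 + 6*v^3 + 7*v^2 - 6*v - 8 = (v + 4)*(v^3 + 2*v^2 - v - 2) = (v - 1)*(v + 4)*(v^2 + 3*v + 2) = (v - 1)*(v + 2)*(v + 4)*(v + 1)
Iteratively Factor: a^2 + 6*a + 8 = (a + 2)*(a + 4)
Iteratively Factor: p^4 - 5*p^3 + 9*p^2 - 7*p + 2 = (p - 2)*(p^3 - 3*p^2 + 3*p - 1) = (p - 2)*(p - 1)*(p^2 - 2*p + 1) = (p - 2)*(p - 1)^2*(p - 1)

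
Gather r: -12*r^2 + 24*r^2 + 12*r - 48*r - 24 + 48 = 12*r^2 - 36*r + 24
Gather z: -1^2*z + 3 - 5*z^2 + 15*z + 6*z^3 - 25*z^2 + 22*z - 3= 6*z^3 - 30*z^2 + 36*z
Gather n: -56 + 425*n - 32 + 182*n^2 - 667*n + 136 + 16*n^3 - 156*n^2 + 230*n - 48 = 16*n^3 + 26*n^2 - 12*n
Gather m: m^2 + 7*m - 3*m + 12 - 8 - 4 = m^2 + 4*m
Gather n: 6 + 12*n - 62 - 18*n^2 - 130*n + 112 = -18*n^2 - 118*n + 56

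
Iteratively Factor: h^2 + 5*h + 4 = (h + 4)*(h + 1)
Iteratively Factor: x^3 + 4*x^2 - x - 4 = (x + 1)*(x^2 + 3*x - 4) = (x + 1)*(x + 4)*(x - 1)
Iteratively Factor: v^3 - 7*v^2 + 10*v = (v)*(v^2 - 7*v + 10) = v*(v - 2)*(v - 5)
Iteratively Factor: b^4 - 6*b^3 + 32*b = (b + 2)*(b^3 - 8*b^2 + 16*b) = (b - 4)*(b + 2)*(b^2 - 4*b) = b*(b - 4)*(b + 2)*(b - 4)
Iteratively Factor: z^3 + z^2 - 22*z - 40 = (z + 2)*(z^2 - z - 20) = (z - 5)*(z + 2)*(z + 4)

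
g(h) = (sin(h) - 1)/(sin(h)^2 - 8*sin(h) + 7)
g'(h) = (-2*sin(h)*cos(h) + 8*cos(h))*(sin(h) - 1)/(sin(h)^2 - 8*sin(h) + 7)^2 + cos(h)/(sin(h)^2 - 8*sin(h) + 7)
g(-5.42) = -0.16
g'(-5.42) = -0.02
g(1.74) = -0.17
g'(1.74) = 0.00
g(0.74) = -0.16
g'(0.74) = -0.02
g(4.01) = -0.13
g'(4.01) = 0.01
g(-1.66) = -0.13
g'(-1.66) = 0.00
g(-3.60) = -0.15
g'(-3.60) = 0.02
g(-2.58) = -0.13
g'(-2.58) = 0.01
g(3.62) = -0.13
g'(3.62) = 0.02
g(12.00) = -0.13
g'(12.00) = -0.01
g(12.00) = -0.13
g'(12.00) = -0.01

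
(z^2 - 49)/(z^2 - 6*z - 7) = (z + 7)/(z + 1)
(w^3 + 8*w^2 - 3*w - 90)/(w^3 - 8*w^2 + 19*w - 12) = (w^2 + 11*w + 30)/(w^2 - 5*w + 4)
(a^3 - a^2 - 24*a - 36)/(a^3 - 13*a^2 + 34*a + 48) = (a^2 + 5*a + 6)/(a^2 - 7*a - 8)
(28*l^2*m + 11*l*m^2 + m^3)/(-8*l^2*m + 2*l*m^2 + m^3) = (-7*l - m)/(2*l - m)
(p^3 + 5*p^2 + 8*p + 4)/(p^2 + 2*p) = p + 3 + 2/p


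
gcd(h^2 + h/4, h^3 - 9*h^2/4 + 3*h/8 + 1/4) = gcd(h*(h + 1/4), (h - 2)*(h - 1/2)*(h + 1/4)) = h + 1/4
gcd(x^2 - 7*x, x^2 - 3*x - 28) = x - 7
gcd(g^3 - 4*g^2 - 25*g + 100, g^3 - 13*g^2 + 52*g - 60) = g - 5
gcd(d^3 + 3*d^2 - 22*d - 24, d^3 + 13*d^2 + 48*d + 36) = d^2 + 7*d + 6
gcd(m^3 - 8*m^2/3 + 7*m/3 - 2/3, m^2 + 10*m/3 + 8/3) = 1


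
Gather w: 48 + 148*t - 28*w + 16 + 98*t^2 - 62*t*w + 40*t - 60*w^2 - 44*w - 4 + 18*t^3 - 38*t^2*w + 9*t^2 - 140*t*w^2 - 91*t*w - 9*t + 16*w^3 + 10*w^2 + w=18*t^3 + 107*t^2 + 179*t + 16*w^3 + w^2*(-140*t - 50) + w*(-38*t^2 - 153*t - 71) + 60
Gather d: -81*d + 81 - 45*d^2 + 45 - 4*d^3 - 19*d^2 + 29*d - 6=-4*d^3 - 64*d^2 - 52*d + 120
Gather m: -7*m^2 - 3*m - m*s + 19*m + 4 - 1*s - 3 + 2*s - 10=-7*m^2 + m*(16 - s) + s - 9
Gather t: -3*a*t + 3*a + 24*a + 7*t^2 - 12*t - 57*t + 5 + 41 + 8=27*a + 7*t^2 + t*(-3*a - 69) + 54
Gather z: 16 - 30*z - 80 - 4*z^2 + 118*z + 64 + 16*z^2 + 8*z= 12*z^2 + 96*z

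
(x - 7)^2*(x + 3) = x^3 - 11*x^2 + 7*x + 147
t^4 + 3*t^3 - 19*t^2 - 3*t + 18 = (t - 3)*(t - 1)*(t + 1)*(t + 6)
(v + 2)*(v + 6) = v^2 + 8*v + 12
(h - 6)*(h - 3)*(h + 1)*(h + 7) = h^4 - h^3 - 47*h^2 + 81*h + 126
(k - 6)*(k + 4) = k^2 - 2*k - 24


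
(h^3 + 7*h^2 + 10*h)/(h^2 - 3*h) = (h^2 + 7*h + 10)/(h - 3)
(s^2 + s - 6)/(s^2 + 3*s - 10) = (s + 3)/(s + 5)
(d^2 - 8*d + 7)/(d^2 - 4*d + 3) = (d - 7)/(d - 3)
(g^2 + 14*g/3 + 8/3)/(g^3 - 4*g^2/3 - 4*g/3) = (g + 4)/(g*(g - 2))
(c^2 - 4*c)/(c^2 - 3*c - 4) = c/(c + 1)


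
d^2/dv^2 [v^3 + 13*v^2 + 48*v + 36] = 6*v + 26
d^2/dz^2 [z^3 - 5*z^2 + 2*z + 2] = 6*z - 10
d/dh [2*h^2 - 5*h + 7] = 4*h - 5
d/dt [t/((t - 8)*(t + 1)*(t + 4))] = (-2*t^3 + 3*t^2 - 32)/(t^6 - 6*t^5 - 63*t^4 + 152*t^3 + 1488*t^2 + 2304*t + 1024)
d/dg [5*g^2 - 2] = 10*g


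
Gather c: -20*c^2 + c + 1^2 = -20*c^2 + c + 1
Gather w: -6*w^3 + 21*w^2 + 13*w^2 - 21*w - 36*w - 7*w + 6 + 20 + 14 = -6*w^3 + 34*w^2 - 64*w + 40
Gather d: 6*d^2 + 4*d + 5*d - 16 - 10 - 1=6*d^2 + 9*d - 27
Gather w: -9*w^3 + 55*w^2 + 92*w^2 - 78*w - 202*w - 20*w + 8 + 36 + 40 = -9*w^3 + 147*w^2 - 300*w + 84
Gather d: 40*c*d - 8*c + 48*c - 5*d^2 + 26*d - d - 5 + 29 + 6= 40*c - 5*d^2 + d*(40*c + 25) + 30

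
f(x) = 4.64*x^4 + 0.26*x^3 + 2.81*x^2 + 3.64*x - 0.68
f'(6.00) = 4074.40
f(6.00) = 6191.92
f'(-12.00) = -32023.16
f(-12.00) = 96126.04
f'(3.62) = 914.65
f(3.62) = 858.46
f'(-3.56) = -843.87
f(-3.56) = 755.52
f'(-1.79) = -110.37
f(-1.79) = 47.95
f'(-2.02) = -157.51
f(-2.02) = 78.54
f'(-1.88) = -127.49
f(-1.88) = 58.64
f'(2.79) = 428.47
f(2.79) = 318.14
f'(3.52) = 842.57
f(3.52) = 770.63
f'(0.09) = 4.17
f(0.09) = -0.33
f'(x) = 18.56*x^3 + 0.78*x^2 + 5.62*x + 3.64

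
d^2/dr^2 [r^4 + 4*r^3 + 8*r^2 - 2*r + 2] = 12*r^2 + 24*r + 16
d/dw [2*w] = 2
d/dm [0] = 0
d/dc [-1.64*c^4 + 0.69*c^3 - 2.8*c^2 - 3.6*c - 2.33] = -6.56*c^3 + 2.07*c^2 - 5.6*c - 3.6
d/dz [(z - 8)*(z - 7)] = 2*z - 15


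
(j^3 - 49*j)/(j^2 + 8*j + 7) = j*(j - 7)/(j + 1)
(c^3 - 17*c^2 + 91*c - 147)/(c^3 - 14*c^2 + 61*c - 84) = (c - 7)/(c - 4)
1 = 1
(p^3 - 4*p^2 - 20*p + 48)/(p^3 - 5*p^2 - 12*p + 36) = (p + 4)/(p + 3)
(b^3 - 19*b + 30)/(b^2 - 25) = (b^2 - 5*b + 6)/(b - 5)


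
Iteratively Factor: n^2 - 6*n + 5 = (n - 5)*(n - 1)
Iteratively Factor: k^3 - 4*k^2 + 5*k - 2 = (k - 2)*(k^2 - 2*k + 1) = (k - 2)*(k - 1)*(k - 1)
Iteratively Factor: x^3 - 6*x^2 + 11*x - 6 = (x - 3)*(x^2 - 3*x + 2) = (x - 3)*(x - 1)*(x - 2)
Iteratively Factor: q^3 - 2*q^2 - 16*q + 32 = (q - 2)*(q^2 - 16) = (q - 2)*(q + 4)*(q - 4)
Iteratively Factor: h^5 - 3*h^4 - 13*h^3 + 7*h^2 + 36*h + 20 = (h - 2)*(h^4 - h^3 - 15*h^2 - 23*h - 10) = (h - 2)*(h + 1)*(h^3 - 2*h^2 - 13*h - 10) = (h - 2)*(h + 1)^2*(h^2 - 3*h - 10) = (h - 2)*(h + 1)^2*(h + 2)*(h - 5)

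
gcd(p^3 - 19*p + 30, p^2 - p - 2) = p - 2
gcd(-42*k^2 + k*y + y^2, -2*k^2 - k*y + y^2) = 1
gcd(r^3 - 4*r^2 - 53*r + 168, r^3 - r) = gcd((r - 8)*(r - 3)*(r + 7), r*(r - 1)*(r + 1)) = 1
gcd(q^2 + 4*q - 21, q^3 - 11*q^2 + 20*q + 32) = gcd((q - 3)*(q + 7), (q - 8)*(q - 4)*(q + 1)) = 1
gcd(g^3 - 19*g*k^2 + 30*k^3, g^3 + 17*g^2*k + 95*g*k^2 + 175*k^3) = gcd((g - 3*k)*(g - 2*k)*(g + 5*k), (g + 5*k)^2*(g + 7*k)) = g + 5*k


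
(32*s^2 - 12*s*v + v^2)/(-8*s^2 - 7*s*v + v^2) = (-4*s + v)/(s + v)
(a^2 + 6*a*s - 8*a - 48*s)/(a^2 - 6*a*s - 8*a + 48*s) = (-a - 6*s)/(-a + 6*s)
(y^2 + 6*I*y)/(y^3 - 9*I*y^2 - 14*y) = (y + 6*I)/(y^2 - 9*I*y - 14)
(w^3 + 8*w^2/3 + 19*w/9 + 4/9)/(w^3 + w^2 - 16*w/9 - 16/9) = (3*w + 1)/(3*w - 4)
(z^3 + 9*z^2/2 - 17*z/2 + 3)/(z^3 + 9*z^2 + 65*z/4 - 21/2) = 2*(z - 1)/(2*z + 7)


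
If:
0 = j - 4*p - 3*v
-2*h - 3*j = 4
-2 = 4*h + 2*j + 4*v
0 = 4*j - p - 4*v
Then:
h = -133/8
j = 39/4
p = -6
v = 45/4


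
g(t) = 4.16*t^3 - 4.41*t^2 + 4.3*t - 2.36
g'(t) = 12.48*t^2 - 8.82*t + 4.3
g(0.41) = -1.05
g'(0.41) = 2.78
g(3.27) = 110.00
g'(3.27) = 108.91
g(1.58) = 9.83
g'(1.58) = 21.52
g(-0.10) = -2.84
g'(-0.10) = 5.31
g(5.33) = 525.18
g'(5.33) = 311.83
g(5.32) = 522.07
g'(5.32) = 310.59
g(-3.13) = -186.59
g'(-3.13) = 154.17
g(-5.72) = -949.79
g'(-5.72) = 463.08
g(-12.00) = -7877.48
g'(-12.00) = 1907.26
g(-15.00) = -15099.11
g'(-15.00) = 2944.60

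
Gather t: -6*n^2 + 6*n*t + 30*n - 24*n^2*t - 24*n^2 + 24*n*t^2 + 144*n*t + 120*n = -30*n^2 + 24*n*t^2 + 150*n + t*(-24*n^2 + 150*n)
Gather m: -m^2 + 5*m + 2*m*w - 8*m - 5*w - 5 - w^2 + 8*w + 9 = -m^2 + m*(2*w - 3) - w^2 + 3*w + 4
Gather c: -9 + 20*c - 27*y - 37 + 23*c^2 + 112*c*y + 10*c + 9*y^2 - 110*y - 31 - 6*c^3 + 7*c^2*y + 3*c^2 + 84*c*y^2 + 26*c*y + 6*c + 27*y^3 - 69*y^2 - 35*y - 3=-6*c^3 + c^2*(7*y + 26) + c*(84*y^2 + 138*y + 36) + 27*y^3 - 60*y^2 - 172*y - 80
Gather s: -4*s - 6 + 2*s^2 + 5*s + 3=2*s^2 + s - 3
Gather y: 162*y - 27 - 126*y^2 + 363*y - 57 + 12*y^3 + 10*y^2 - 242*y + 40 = 12*y^3 - 116*y^2 + 283*y - 44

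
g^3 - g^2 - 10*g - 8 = (g - 4)*(g + 1)*(g + 2)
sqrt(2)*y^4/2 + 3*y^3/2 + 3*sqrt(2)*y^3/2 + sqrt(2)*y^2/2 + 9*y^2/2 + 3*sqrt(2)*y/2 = y*(y + 3)*(y + sqrt(2)/2)*(sqrt(2)*y/2 + 1)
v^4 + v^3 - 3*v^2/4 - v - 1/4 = (v - 1)*(v + 1/2)^2*(v + 1)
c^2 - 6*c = c*(c - 6)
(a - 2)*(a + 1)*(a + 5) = a^3 + 4*a^2 - 7*a - 10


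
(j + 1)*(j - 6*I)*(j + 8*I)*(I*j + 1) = I*j^4 - j^3 + I*j^3 - j^2 + 50*I*j^2 + 48*j + 50*I*j + 48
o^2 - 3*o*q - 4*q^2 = (o - 4*q)*(o + q)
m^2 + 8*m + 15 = (m + 3)*(m + 5)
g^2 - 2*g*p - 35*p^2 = (g - 7*p)*(g + 5*p)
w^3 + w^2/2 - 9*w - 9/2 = (w - 3)*(w + 1/2)*(w + 3)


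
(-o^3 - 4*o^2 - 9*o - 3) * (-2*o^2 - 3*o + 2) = 2*o^5 + 11*o^4 + 28*o^3 + 25*o^2 - 9*o - 6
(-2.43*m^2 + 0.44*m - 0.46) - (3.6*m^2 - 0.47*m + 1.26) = -6.03*m^2 + 0.91*m - 1.72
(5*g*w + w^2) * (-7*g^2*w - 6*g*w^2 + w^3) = -35*g^3*w^2 - 37*g^2*w^3 - g*w^4 + w^5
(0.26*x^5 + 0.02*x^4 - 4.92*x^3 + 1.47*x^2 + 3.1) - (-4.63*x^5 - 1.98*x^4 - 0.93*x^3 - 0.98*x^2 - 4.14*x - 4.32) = 4.89*x^5 + 2.0*x^4 - 3.99*x^3 + 2.45*x^2 + 4.14*x + 7.42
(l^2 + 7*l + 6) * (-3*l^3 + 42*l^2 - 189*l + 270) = -3*l^5 + 21*l^4 + 87*l^3 - 801*l^2 + 756*l + 1620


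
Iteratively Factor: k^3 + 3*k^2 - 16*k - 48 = (k + 4)*(k^2 - k - 12) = (k - 4)*(k + 4)*(k + 3)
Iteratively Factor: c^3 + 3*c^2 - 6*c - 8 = (c + 4)*(c^2 - c - 2) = (c + 1)*(c + 4)*(c - 2)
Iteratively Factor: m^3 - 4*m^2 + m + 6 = (m + 1)*(m^2 - 5*m + 6) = (m - 3)*(m + 1)*(m - 2)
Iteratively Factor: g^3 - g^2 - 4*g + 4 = (g - 1)*(g^2 - 4) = (g - 1)*(g + 2)*(g - 2)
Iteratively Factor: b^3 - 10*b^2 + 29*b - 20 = (b - 1)*(b^2 - 9*b + 20) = (b - 5)*(b - 1)*(b - 4)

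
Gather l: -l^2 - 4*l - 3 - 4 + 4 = -l^2 - 4*l - 3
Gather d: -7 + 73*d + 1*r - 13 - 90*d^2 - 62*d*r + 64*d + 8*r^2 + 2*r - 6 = -90*d^2 + d*(137 - 62*r) + 8*r^2 + 3*r - 26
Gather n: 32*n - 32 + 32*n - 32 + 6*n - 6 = 70*n - 70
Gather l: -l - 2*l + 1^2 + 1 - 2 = -3*l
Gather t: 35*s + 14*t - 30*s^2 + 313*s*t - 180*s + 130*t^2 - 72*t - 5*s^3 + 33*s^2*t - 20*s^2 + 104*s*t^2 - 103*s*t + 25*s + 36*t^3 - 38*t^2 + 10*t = -5*s^3 - 50*s^2 - 120*s + 36*t^3 + t^2*(104*s + 92) + t*(33*s^2 + 210*s - 48)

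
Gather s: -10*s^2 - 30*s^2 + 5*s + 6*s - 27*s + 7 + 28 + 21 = -40*s^2 - 16*s + 56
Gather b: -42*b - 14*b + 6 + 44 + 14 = 64 - 56*b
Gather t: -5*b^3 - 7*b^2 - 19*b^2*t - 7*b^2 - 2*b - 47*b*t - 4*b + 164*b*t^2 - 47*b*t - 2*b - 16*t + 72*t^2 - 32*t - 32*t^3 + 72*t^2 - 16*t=-5*b^3 - 14*b^2 - 8*b - 32*t^3 + t^2*(164*b + 144) + t*(-19*b^2 - 94*b - 64)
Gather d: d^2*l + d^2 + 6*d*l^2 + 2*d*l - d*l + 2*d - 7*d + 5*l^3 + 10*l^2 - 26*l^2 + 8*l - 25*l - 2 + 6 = d^2*(l + 1) + d*(6*l^2 + l - 5) + 5*l^3 - 16*l^2 - 17*l + 4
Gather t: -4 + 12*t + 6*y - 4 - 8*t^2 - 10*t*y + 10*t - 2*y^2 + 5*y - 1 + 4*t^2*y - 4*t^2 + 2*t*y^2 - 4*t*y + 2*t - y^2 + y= t^2*(4*y - 12) + t*(2*y^2 - 14*y + 24) - 3*y^2 + 12*y - 9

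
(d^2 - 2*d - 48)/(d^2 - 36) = (d - 8)/(d - 6)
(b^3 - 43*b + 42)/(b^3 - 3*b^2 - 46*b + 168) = (b - 1)/(b - 4)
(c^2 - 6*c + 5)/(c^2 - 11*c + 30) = (c - 1)/(c - 6)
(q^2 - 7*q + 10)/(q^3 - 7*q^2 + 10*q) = 1/q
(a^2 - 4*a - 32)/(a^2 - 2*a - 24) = (a - 8)/(a - 6)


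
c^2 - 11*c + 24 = (c - 8)*(c - 3)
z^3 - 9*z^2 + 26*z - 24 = (z - 4)*(z - 3)*(z - 2)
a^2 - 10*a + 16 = (a - 8)*(a - 2)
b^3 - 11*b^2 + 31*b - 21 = (b - 7)*(b - 3)*(b - 1)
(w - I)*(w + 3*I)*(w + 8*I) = w^3 + 10*I*w^2 - 13*w + 24*I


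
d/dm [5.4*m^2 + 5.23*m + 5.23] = 10.8*m + 5.23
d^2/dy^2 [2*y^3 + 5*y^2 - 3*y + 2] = 12*y + 10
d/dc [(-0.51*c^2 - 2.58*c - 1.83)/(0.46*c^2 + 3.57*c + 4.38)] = (-0.6339*c^2 - 2.784*c - 4.7673)/(0.2116*c^4 + 3.2844*c^3 + 16.7745*c^2 + 31.2732*c + 19.1844)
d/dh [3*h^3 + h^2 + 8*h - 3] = 9*h^2 + 2*h + 8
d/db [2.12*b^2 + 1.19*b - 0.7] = 4.24*b + 1.19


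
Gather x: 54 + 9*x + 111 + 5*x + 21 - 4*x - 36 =10*x + 150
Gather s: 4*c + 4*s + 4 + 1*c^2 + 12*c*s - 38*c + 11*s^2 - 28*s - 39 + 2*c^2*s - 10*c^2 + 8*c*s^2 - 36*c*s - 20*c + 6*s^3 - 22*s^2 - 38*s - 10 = -9*c^2 - 54*c + 6*s^3 + s^2*(8*c - 11) + s*(2*c^2 - 24*c - 62) - 45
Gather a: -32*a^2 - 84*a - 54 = -32*a^2 - 84*a - 54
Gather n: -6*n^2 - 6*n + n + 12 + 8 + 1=-6*n^2 - 5*n + 21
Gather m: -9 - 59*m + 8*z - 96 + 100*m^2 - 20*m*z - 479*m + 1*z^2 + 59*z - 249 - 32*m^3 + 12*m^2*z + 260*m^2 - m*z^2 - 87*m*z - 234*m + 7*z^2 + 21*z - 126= -32*m^3 + m^2*(12*z + 360) + m*(-z^2 - 107*z - 772) + 8*z^2 + 88*z - 480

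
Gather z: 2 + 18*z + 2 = 18*z + 4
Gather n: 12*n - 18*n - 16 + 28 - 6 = 6 - 6*n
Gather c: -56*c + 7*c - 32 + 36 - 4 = -49*c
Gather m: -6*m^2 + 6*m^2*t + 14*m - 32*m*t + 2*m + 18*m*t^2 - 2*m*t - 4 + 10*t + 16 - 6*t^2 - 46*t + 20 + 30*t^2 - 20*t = m^2*(6*t - 6) + m*(18*t^2 - 34*t + 16) + 24*t^2 - 56*t + 32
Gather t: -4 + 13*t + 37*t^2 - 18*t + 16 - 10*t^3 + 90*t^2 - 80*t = -10*t^3 + 127*t^2 - 85*t + 12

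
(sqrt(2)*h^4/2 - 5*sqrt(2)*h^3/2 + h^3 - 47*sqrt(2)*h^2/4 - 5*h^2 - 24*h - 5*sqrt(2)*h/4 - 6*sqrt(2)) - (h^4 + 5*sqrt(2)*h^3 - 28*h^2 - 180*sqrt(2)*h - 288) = -h^4 + sqrt(2)*h^4/2 - 15*sqrt(2)*h^3/2 + h^3 - 47*sqrt(2)*h^2/4 + 23*h^2 - 24*h + 715*sqrt(2)*h/4 - 6*sqrt(2) + 288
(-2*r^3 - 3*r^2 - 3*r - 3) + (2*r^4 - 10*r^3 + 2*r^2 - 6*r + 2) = 2*r^4 - 12*r^3 - r^2 - 9*r - 1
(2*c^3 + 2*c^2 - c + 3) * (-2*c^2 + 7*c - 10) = -4*c^5 + 10*c^4 - 4*c^3 - 33*c^2 + 31*c - 30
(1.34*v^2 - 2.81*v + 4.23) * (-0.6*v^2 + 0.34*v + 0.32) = -0.804*v^4 + 2.1416*v^3 - 3.0646*v^2 + 0.539*v + 1.3536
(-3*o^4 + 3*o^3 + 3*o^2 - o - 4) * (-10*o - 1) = 30*o^5 - 27*o^4 - 33*o^3 + 7*o^2 + 41*o + 4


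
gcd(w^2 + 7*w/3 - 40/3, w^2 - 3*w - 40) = w + 5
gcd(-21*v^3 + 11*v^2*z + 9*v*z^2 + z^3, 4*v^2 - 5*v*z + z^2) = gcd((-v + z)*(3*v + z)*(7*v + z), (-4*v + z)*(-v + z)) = -v + z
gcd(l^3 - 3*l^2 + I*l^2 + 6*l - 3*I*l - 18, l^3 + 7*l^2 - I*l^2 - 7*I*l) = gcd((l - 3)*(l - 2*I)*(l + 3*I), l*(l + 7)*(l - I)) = 1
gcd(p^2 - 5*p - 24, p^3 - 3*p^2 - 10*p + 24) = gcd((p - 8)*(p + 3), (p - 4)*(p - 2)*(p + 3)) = p + 3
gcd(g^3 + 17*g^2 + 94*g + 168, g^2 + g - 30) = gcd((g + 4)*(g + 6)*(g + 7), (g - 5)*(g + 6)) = g + 6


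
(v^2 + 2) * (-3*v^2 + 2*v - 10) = -3*v^4 + 2*v^3 - 16*v^2 + 4*v - 20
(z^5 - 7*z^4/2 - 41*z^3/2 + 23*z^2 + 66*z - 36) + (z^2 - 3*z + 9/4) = z^5 - 7*z^4/2 - 41*z^3/2 + 24*z^2 + 63*z - 135/4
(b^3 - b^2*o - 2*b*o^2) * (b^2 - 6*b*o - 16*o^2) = b^5 - 7*b^4*o - 12*b^3*o^2 + 28*b^2*o^3 + 32*b*o^4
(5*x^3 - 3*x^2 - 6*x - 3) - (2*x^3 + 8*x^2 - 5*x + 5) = 3*x^3 - 11*x^2 - x - 8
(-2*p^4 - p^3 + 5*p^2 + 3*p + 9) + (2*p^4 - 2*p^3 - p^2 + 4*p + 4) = -3*p^3 + 4*p^2 + 7*p + 13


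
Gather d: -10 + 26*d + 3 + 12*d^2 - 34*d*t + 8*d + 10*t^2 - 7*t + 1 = 12*d^2 + d*(34 - 34*t) + 10*t^2 - 7*t - 6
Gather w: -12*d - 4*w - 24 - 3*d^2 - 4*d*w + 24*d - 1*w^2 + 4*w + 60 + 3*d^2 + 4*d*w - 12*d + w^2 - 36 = 0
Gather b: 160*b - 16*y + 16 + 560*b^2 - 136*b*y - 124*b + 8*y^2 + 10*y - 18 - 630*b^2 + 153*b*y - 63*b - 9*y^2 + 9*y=-70*b^2 + b*(17*y - 27) - y^2 + 3*y - 2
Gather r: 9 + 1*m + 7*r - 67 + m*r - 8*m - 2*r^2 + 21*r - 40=-7*m - 2*r^2 + r*(m + 28) - 98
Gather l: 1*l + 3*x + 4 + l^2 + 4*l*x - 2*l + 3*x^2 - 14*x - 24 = l^2 + l*(4*x - 1) + 3*x^2 - 11*x - 20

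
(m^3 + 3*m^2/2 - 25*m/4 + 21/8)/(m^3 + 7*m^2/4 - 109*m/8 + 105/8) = (4*m^2 + 12*m - 7)/(4*m^2 + 13*m - 35)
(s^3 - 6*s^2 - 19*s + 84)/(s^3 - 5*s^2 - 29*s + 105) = (s + 4)/(s + 5)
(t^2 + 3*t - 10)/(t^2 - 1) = (t^2 + 3*t - 10)/(t^2 - 1)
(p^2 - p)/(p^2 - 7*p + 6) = p/(p - 6)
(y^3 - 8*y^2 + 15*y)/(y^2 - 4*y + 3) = y*(y - 5)/(y - 1)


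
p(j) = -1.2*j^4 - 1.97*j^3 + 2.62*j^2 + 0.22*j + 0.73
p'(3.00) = -166.85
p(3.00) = -125.42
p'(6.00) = -1217.90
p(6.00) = -1884.35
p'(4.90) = -680.72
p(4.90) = -858.83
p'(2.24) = -71.65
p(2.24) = -37.98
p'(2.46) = -94.11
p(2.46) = -56.15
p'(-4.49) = 292.04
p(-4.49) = -256.83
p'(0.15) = 0.86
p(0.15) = 0.81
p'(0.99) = -5.04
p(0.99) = 0.45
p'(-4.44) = 280.58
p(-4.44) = -242.52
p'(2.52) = -100.92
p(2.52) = -62.00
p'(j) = -4.8*j^3 - 5.91*j^2 + 5.24*j + 0.22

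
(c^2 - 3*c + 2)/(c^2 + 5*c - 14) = (c - 1)/(c + 7)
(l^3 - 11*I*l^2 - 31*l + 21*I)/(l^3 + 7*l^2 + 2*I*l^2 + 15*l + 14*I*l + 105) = (l^2 - 8*I*l - 7)/(l^2 + l*(7 + 5*I) + 35*I)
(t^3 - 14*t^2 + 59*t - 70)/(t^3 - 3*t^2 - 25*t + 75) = (t^2 - 9*t + 14)/(t^2 + 2*t - 15)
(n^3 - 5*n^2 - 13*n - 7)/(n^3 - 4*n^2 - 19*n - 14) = (n + 1)/(n + 2)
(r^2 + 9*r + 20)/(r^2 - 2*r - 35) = (r + 4)/(r - 7)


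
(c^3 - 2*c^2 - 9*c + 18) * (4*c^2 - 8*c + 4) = 4*c^5 - 16*c^4 - 16*c^3 + 136*c^2 - 180*c + 72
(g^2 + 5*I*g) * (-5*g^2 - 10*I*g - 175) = -5*g^4 - 35*I*g^3 - 125*g^2 - 875*I*g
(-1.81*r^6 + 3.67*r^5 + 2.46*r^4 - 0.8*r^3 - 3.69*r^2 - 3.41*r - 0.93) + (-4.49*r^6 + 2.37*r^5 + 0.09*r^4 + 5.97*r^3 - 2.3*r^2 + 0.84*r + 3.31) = -6.3*r^6 + 6.04*r^5 + 2.55*r^4 + 5.17*r^3 - 5.99*r^2 - 2.57*r + 2.38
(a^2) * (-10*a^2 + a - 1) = -10*a^4 + a^3 - a^2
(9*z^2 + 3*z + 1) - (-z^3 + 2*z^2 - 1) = z^3 + 7*z^2 + 3*z + 2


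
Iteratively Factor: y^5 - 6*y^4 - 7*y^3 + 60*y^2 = (y)*(y^4 - 6*y^3 - 7*y^2 + 60*y) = y*(y - 5)*(y^3 - y^2 - 12*y) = y*(y - 5)*(y + 3)*(y^2 - 4*y) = y^2*(y - 5)*(y + 3)*(y - 4)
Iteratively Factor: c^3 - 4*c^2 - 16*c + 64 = (c - 4)*(c^2 - 16) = (c - 4)^2*(c + 4)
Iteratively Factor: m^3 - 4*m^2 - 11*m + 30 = (m - 5)*(m^2 + m - 6) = (m - 5)*(m + 3)*(m - 2)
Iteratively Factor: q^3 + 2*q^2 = (q)*(q^2 + 2*q) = q^2*(q + 2)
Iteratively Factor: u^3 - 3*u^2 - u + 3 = (u + 1)*(u^2 - 4*u + 3) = (u - 1)*(u + 1)*(u - 3)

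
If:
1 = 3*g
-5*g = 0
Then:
No Solution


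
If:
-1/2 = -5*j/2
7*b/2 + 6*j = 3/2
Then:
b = 3/35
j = 1/5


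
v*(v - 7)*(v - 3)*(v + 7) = v^4 - 3*v^3 - 49*v^2 + 147*v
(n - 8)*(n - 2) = n^2 - 10*n + 16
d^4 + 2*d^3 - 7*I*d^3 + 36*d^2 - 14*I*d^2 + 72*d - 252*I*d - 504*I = (d + 2)*(d - 7*I)*(d - 6*I)*(d + 6*I)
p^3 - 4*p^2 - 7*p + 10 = (p - 5)*(p - 1)*(p + 2)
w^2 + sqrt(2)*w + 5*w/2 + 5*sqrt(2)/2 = (w + 5/2)*(w + sqrt(2))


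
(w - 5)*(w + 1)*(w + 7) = w^3 + 3*w^2 - 33*w - 35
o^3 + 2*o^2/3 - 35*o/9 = o*(o - 5/3)*(o + 7/3)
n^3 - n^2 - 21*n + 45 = (n - 3)^2*(n + 5)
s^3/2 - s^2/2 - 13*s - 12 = (s/2 + 1/2)*(s - 6)*(s + 4)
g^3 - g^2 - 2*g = g*(g - 2)*(g + 1)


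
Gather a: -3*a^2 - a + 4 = -3*a^2 - a + 4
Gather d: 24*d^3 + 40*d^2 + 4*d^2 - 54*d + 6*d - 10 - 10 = 24*d^3 + 44*d^2 - 48*d - 20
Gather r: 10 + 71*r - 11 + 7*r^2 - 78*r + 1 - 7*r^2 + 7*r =0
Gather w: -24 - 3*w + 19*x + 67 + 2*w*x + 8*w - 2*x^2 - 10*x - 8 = w*(2*x + 5) - 2*x^2 + 9*x + 35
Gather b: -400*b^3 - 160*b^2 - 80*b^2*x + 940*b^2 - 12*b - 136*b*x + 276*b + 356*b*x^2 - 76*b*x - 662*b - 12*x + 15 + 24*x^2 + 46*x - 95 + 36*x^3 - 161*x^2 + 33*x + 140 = -400*b^3 + b^2*(780 - 80*x) + b*(356*x^2 - 212*x - 398) + 36*x^3 - 137*x^2 + 67*x + 60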